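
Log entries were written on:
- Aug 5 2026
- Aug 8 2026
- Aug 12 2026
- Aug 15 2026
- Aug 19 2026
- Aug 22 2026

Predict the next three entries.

The gap pattern 3, 4, 3, 4, 3 repeats every 2 events.
These are the Wednesdays and Saturdays of each week.
Next Wednesday: Aug 26 2026.
Next Saturday: Aug 29 2026.
Next Wednesday: Sep 2 2026.

Aug 26 2026, Aug 29 2026, Sep 2 2026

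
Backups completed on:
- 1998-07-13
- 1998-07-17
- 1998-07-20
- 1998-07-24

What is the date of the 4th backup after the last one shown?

Every event lands on a Monday or Friday (gaps cycle 4, 3, 4).
So the schedule is: every Monday and Friday.
The following Monday is 1998-07-27.
Next Friday: 1998-07-31.
Next Monday: 1998-08-03.
The following Friday is 1998-08-07.

1998-08-07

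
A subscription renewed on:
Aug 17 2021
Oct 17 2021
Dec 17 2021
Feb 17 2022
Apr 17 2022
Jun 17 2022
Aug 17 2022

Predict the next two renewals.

Each date is the 17th; the gaps (61, 61, 62, 59, 61, 61) track the month lengths.
The rule is the 17th of every 2 months.
October 2022: Oct 17 2022.
Next: December 2022 → Dec 17 2022.

Oct 17 2022, Dec 17 2022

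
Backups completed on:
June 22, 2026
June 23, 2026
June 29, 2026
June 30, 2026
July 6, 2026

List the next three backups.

July 7, 2026; July 13, 2026; July 14, 2026

The gap pattern 1, 6, 1, 6 repeats every 2 events.
These are the Mondays and Tuesdays of each week.
Next Tuesday: July 7, 2026.
The following Monday is July 13, 2026.
The following Tuesday is July 14, 2026.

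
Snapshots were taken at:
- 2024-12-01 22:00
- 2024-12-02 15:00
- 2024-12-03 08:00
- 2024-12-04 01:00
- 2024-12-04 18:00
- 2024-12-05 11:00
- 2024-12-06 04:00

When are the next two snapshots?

Spacing: 17, 17, 17, 17, 17, 17 h — constant 17 h.
2024-12-06 04:00 + 17 h = 2024-12-06 21:00.
2024-12-06 21:00 + 17 h = 2024-12-07 14:00.

2024-12-06 21:00, 2024-12-07 14:00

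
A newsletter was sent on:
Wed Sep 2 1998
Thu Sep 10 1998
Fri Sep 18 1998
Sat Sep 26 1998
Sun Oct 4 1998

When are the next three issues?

The spacing is 8, 8, 8, 8 days — always 8 days.
Sun Oct 4 1998 + 8 days = Mon Oct 12 1998.
Mon Oct 12 1998 + 8 days = Tue Oct 20 1998.
Tue Oct 20 1998 + 8 days = Wed Oct 28 1998.

Mon Oct 12 1998, Tue Oct 20 1998, Wed Oct 28 1998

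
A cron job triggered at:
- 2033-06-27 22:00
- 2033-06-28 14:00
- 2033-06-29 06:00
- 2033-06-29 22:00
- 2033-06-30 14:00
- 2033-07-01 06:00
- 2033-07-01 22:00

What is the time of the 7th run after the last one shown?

The interval is a steady 16 hours (16, 16, 16, 16, 16, 16).
2033-07-01 22:00 + 16 h = 2033-07-02 14:00.
2033-07-02 14:00 + 16 h = 2033-07-03 06:00.
2033-07-03 06:00 + 16 h = 2033-07-03 22:00.
2033-07-03 22:00 + 16 h = 2033-07-04 14:00.
2033-07-04 14:00 + 16 h = 2033-07-05 06:00.
2033-07-05 06:00 + 16 h = 2033-07-05 22:00.
2033-07-05 22:00 + 16 h = 2033-07-06 14:00.

2033-07-06 14:00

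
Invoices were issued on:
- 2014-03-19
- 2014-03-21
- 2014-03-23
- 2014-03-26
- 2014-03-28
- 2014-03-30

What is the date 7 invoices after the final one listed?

The gap pattern 2, 2, 3, 2, 2 repeats every 3 events.
These are the Wednesdays, Fridays and Sundays of each week.
Next Wednesday: 2014-04-02.
The following Friday is 2014-04-04.
Next Sunday: 2014-04-06.
Next Wednesday: 2014-04-09.
The following Friday is 2014-04-11.
The following Sunday is 2014-04-13.
Next Wednesday: 2014-04-16.

2014-04-16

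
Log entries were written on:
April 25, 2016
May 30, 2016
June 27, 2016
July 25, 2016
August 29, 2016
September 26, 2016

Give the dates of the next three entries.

October 31, 2016; November 28, 2016; December 26, 2016

These are Mondays with 35, 28, 28, 35, 28-day gaps.
Each is the final Monday of its month — May 30, 2016 is past the 28th, so '4th Monday' doesn't fit.
October 2016 ends with Monday October 31, 2016.
Last Monday of November 2016: November 28, 2016.
December 2016 ends with Monday December 26, 2016.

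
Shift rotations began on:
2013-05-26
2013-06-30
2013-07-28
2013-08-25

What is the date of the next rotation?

2013-09-29

Every date is a Sunday; gaps 35, 28, 28 days.
Each is the last Sunday of its month (at least one falls on the 29th or later, ruling out '4th Sunday').
Last Sunday of September 2013: 2013-09-29.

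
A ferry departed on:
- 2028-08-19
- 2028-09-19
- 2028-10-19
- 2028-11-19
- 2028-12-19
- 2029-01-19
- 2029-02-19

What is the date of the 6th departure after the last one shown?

2029-08-19

Gaps: 31, 30, 31, 30, 31, 31 days — not constant. Every event is on the 19th of the month.
Pattern: the 19th of each month.
March 2029: 2029-03-19.
April 2029: 2029-04-19.
Next: May 2029 → 2029-05-19.
Next: June 2029 → 2029-06-19.
Next: July 2029 → 2029-07-19.
August 2029: 2029-08-19.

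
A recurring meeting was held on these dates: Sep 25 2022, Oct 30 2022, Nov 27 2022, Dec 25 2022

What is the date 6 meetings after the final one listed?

Jun 25 2023

All Sundays; the gaps (35, 28, 28) vary with month length.
This is the last Sunday of each month.
January 2023 ends with Sunday Jan 29 2023.
February 2023 ends with Sunday Feb 26 2023.
Last Sunday of March 2023: Mar 26 2023.
Last Sunday of April 2023: Apr 30 2023.
Last Sunday of May 2023: May 28 2023.
Last Sunday of June 2023: Jun 25 2023.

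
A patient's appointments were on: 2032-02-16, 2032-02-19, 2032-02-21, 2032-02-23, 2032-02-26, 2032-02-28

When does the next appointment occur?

2032-03-01

Gaps: 3, 2, 2, 3, 2 days — not constant, but cyclic with period 3.
The events fall on every Monday, Thursday and Saturday.
The following Monday is 2032-03-01.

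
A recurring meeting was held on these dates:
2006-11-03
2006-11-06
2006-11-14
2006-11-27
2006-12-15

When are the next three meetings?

The spacing grows by 5 each time: 3, 8, 13, 18 days.
Next gap: 23 days. 2006-12-15 + 23 days = 2007-01-07.
Next gap: 28 days. 2007-01-07 + 28 days = 2007-02-04.
Next gap: 33 days. 2007-02-04 + 33 days = 2007-03-09.

2007-01-07, 2007-02-04, 2007-03-09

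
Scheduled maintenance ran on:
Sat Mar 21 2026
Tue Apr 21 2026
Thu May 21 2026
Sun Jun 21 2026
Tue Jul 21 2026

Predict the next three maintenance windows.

Fri Aug 21 2026, Mon Sep 21 2026, Wed Oct 21 2026

Gaps: 31, 30, 31, 30 days — not constant. Every event is on the 21st of the month.
Pattern: the 21st of each month.
Next: August 2026 → Fri Aug 21 2026.
September 2026: Mon Sep 21 2026.
Next: October 2026 → Wed Oct 21 2026.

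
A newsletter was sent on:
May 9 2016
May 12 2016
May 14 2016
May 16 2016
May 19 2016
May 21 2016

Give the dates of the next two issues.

The gap pattern 3, 2, 2, 3, 2 repeats every 3 events.
These are the Mondays, Thursdays and Saturdays of each week.
Next Monday: May 23 2016.
The following Thursday is May 26 2016.

May 23 2016, May 26 2016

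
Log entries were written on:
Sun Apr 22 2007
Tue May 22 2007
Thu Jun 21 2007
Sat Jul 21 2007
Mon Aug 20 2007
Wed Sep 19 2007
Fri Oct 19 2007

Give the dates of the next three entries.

Sun Nov 18 2007, Tue Dec 18 2007, Thu Jan 17 2008

Every event comes 30 days after the last (30, 30, 30, 30, 30, 30).
Fri Oct 19 2007 + 30 days = Sun Nov 18 2007.
Sun Nov 18 2007 + 30 days = Tue Dec 18 2007.
Tue Dec 18 2007 + 30 days = Thu Jan 17 2008.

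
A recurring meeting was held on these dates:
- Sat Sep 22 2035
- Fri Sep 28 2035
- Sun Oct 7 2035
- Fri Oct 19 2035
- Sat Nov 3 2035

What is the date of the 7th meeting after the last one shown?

Sat May 10 2036

Intervals are 6, 9, 12, 15 days — an arithmetic progression with common difference 3.
Next gap: 18 days. Sat Nov 3 2035 + 18 days = Wed Nov 21 2035.
Next gap: 21 days. Wed Nov 21 2035 + 21 days = Wed Dec 12 2035.
Next gap: 24 days. Wed Dec 12 2035 + 24 days = Sat Jan 5 2036.
Next gap: 27 days. Sat Jan 5 2036 + 27 days = Fri Feb 1 2036.
Next gap: 30 days. Fri Feb 1 2036 + 30 days = Sun Mar 2 2036.
Next gap: 33 days. Sun Mar 2 2036 + 33 days = Fri Apr 4 2036.
Next gap: 36 days. Fri Apr 4 2036 + 36 days = Sat May 10 2036.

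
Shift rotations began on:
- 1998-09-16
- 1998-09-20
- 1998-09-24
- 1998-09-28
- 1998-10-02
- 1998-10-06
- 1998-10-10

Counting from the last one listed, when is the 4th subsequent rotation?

Gaps between consecutive events: 4, 4, 4, 4, 4, 4 days — a constant 4-day interval.
1998-10-10 + 4 days = 1998-10-14.
1998-10-14 + 4 days = 1998-10-18.
1998-10-18 + 4 days = 1998-10-22.
1998-10-22 + 4 days = 1998-10-26.

1998-10-26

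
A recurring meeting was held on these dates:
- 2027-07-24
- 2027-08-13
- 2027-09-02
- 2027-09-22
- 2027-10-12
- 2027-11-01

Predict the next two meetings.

Gaps between consecutive events: 20, 20, 20, 20, 20 days — a constant 20-day interval.
2027-11-01 + 20 days = 2027-11-21.
2027-11-21 + 20 days = 2027-12-11.

2027-11-21, 2027-12-11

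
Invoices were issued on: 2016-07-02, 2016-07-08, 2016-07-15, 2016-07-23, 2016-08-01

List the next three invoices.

Intervals are 6, 7, 8, 9 days — an arithmetic progression with common difference 1.
Next gap: 10 days. 2016-08-01 + 10 days = 2016-08-11.
Next gap: 11 days. 2016-08-11 + 11 days = 2016-08-22.
Next gap: 12 days. 2016-08-22 + 12 days = 2016-09-03.

2016-08-11, 2016-08-22, 2016-09-03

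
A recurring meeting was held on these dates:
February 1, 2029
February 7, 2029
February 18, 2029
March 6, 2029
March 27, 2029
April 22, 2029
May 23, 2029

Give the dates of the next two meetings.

Gaps: 6, 11, 16, 21, 26, 31 days — each gap is 5 larger than the previous one.
Next gap: 36 days. May 23, 2029 + 36 days = June 28, 2029.
Next gap: 41 days. June 28, 2029 + 41 days = August 8, 2029.

June 28, 2029; August 8, 2029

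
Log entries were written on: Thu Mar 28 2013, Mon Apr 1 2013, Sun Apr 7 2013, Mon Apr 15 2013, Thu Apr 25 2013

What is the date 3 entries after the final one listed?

Thu Jun 6 2013

The spacing grows by 2 each time: 4, 6, 8, 10 days.
Next gap: 12 days. Thu Apr 25 2013 + 12 days = Tue May 7 2013.
Next gap: 14 days. Tue May 7 2013 + 14 days = Tue May 21 2013.
Next gap: 16 days. Tue May 21 2013 + 16 days = Thu Jun 6 2013.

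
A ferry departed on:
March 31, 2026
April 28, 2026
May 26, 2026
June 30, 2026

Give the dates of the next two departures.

July 28, 2026; August 25, 2026

These are Tuesdays with 28, 28, 35-day gaps.
Each is the final Tuesday of its month — March 31, 2026 is past the 28th, so '4th Tuesday' doesn't fit.
July 2026 ends with Tuesday July 28, 2026.
Last Tuesday of August 2026: August 25, 2026.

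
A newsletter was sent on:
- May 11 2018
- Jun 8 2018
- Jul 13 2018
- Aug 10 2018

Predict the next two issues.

Sep 14 2018, Oct 12 2018

All dates are Fridays, 28, 35, 28 days apart.
Specifically, the 2nd Friday of each month.
September 2018 — 2nd Friday is Sep 14 2018.
2nd Friday of October 2018: Oct 12 2018.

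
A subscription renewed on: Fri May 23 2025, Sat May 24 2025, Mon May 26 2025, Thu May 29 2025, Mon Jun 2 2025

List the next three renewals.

The spacing grows by 1 each time: 1, 2, 3, 4 days.
Next gap: 5 days. Mon Jun 2 2025 + 5 days = Sat Jun 7 2025.
Next gap: 6 days. Sat Jun 7 2025 + 6 days = Fri Jun 13 2025.
Next gap: 7 days. Fri Jun 13 2025 + 7 days = Fri Jun 20 2025.

Sat Jun 7 2025, Fri Jun 13 2025, Fri Jun 20 2025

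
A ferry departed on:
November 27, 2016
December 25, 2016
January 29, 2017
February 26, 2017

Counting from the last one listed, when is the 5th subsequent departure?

July 30, 2017

All Sundays; the gaps (28, 35, 28) vary with month length.
This is the last Sunday of each month.
Last Sunday of March 2017: March 26, 2017.
Last Sunday of April 2017: April 30, 2017.
May 2017 ends with Sunday May 28, 2017.
June 2017 ends with Sunday June 25, 2017.
July 2017 ends with Sunday July 30, 2017.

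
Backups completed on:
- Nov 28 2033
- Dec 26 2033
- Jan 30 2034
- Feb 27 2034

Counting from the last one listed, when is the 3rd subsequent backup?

All Mondays; the gaps (28, 35, 28) vary with month length.
This is the last Monday of each month.
Last Monday of March 2034: Mar 27 2034.
April 2034 ends with Monday Apr 24 2034.
May 2034 ends with Monday May 29 2034.

May 29 2034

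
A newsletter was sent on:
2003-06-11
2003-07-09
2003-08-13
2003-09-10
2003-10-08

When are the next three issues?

Gaps: 28, 35, 28, 28 days — a mix of 28 and 35. Every date is a Wednesday.
Each is the 2nd Wednesday of its month.
November 2003 — 2nd Wednesday is 2003-11-12.
December 2003 — 2nd Wednesday is 2003-12-10.
January 2004 — 2nd Wednesday is 2004-01-14.

2003-11-12, 2003-12-10, 2004-01-14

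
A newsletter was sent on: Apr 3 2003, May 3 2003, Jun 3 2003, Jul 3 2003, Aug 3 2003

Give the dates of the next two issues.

Gaps: 30, 31, 30, 31 days — not constant. Every event is on the 3rd of the month.
Pattern: the 3rd of each month.
September 2003: Sep 3 2003.
October 2003: Oct 3 2003.

Sep 3 2003, Oct 3 2003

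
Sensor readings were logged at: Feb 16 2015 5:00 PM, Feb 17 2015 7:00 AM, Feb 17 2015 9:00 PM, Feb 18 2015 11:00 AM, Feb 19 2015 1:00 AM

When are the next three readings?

Feb 19 2015 3:00 PM, Feb 20 2015 5:00 AM, Feb 20 2015 7:00 PM

Gaps: 14, 14, 14, 14 hours — each event is 14 hours after the previous one.
Feb 19 2015 1:00 AM + 14 h = Feb 19 2015 3:00 PM.
Feb 19 2015 3:00 PM + 14 h = Feb 20 2015 5:00 AM.
Feb 20 2015 5:00 AM + 14 h = Feb 20 2015 7:00 PM.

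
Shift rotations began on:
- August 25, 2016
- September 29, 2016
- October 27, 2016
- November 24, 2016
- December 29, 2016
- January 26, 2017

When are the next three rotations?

February 23, 2017; March 30, 2017; April 27, 2017

All Thursdays; the gaps (35, 28, 28, 35, 28) vary with month length.
This is the last Thursday of each month.
February 2017 ends with Thursday February 23, 2017.
March 2017 ends with Thursday March 30, 2017.
April 2017 ends with Thursday April 27, 2017.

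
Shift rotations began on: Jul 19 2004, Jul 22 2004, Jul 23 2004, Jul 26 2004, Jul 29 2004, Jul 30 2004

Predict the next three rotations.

Every event lands on a Monday or Thursday or Friday (gaps cycle 3, 1, 3, 3, 1).
So the schedule is: every Monday, Thursday and Friday.
The following Monday is Aug 2 2004.
Next Thursday: Aug 5 2004.
Next Friday: Aug 6 2004.

Aug 2 2004, Aug 5 2004, Aug 6 2004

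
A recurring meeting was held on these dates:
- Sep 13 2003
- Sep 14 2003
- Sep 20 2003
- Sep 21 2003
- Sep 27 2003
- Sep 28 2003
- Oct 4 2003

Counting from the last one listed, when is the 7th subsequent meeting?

Oct 26 2003

Every event lands on a Saturday or Sunday (gaps cycle 1, 6, 1, 6, 1, 6).
So the schedule is: every Saturday and Sunday.
The following Sunday is Oct 5 2003.
Next Saturday: Oct 11 2003.
Next Sunday: Oct 12 2003.
The following Saturday is Oct 18 2003.
The following Sunday is Oct 19 2003.
Next Saturday: Oct 25 2003.
The following Sunday is Oct 26 2003.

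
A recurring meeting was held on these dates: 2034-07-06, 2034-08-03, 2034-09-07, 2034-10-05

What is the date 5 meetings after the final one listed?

All dates are Thursdays, 28, 35, 28 days apart.
Specifically, the 1st Thursday of each month.
1st Thursday of November 2034: 2034-11-02.
1st Thursday of December 2034: 2034-12-07.
1st Thursday of January 2035: 2035-01-04.
February 2035 — 1st Thursday is 2035-02-01.
March 2035 — 1st Thursday is 2035-03-01.

2035-03-01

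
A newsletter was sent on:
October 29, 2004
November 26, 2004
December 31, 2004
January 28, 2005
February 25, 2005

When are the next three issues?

All Fridays; the gaps (28, 35, 28, 28) vary with month length.
This is the last Friday of each month.
March 2005 ends with Friday March 25, 2005.
April 2005 ends with Friday April 29, 2005.
Last Friday of May 2005: May 27, 2005.

March 25, 2005; April 29, 2005; May 27, 2005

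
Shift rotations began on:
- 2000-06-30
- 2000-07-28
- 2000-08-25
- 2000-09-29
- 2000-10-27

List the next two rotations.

2000-11-24, 2000-12-29

All Fridays; the gaps (28, 28, 35, 28) vary with month length.
This is the last Friday of each month.
November 2000 ends with Friday 2000-11-24.
December 2000 ends with Friday 2000-12-29.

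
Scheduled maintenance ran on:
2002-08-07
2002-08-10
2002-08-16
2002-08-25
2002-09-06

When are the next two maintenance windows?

Intervals are 3, 6, 9, 12 days — an arithmetic progression with common difference 3.
Next gap: 15 days. 2002-09-06 + 15 days = 2002-09-21.
Next gap: 18 days. 2002-09-21 + 18 days = 2002-10-09.

2002-09-21, 2002-10-09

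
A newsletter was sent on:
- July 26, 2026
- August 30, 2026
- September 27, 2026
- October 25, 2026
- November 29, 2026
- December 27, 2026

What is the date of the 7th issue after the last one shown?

Every date is a Sunday; gaps 35, 28, 28, 35, 28 days.
Each is the last Sunday of its month (at least one falls on the 29th or later, ruling out '4th Sunday').
Last Sunday of January 2027: January 31, 2027.
February 2027 ends with Sunday February 28, 2027.
Last Sunday of March 2027: March 28, 2027.
April 2027 ends with Sunday April 25, 2027.
May 2027 ends with Sunday May 30, 2027.
Last Sunday of June 2027: June 27, 2027.
Last Sunday of July 2027: July 25, 2027.

July 25, 2027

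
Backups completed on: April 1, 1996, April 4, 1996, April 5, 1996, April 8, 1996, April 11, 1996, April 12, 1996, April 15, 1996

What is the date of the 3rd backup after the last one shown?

April 22, 1996

Gaps: 3, 1, 3, 3, 1, 3 days — not constant, but cyclic with period 3.
The events fall on every Monday, Thursday and Friday.
The following Thursday is April 18, 1996.
The following Friday is April 19, 1996.
Next Monday: April 22, 1996.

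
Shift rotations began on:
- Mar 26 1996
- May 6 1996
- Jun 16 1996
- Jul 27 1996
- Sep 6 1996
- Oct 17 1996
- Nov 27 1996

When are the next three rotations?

Jan 7 1997, Feb 17 1997, Mar 30 1997

Every event comes 41 days after the last (41, 41, 41, 41, 41, 41).
Nov 27 1996 + 41 days = Jan 7 1997.
Jan 7 1997 + 41 days = Feb 17 1997.
Feb 17 1997 + 41 days = Mar 30 1997.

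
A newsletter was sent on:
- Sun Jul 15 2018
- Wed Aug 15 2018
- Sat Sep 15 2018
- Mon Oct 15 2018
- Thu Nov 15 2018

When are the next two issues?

The day-of-month is always 15 (31, 31, 30, 31 days between events).
So this recurs on the 15th of each month.
December 2018: Sat Dec 15 2018.
Next: January 2019 → Tue Jan 15 2019.

Sat Dec 15 2018, Tue Jan 15 2019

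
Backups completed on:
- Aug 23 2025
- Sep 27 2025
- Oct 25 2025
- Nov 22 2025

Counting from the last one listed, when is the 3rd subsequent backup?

All dates are Saturdays, 35, 28, 28 days apart.
Specifically, the 4th Saturday of each month.
December 2025 — 4th Saturday is Dec 27 2025.
4th Saturday of January 2026: Jan 24 2026.
4th Saturday of February 2026: Feb 28 2026.

Feb 28 2026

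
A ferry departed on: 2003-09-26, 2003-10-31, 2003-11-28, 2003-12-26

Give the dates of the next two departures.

All Fridays; the gaps (35, 28, 28) vary with month length.
This is the last Friday of each month.
January 2004 ends with Friday 2004-01-30.
Last Friday of February 2004: 2004-02-27.

2004-01-30, 2004-02-27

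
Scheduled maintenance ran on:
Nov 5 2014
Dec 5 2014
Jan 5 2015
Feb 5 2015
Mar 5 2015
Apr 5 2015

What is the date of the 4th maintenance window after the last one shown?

Aug 5 2015

The day-of-month is always 5 (30, 31, 31, 28, 31 days between events).
So this recurs on the 5th of each month.
May 2015: May 5 2015.
June 2015: Jun 5 2015.
July 2015: Jul 5 2015.
August 2015: Aug 5 2015.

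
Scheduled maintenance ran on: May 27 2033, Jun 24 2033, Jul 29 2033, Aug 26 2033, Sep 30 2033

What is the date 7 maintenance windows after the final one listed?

These are Fridays with 28, 35, 28, 35-day gaps.
Each is the final Friday of its month — Jul 29 2033 is past the 28th, so '4th Friday' doesn't fit.
October 2033 ends with Friday Oct 28 2033.
Last Friday of November 2033: Nov 25 2033.
Last Friday of December 2033: Dec 30 2033.
Last Friday of January 2034: Jan 27 2034.
Last Friday of February 2034: Feb 24 2034.
Last Friday of March 2034: Mar 31 2034.
Last Friday of April 2034: Apr 28 2034.

Apr 28 2034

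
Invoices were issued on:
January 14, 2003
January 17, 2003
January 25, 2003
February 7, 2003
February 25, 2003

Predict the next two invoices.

The spacing grows by 5 each time: 3, 8, 13, 18 days.
Next gap: 23 days. February 25, 2003 + 23 days = March 20, 2003.
Next gap: 28 days. March 20, 2003 + 28 days = April 17, 2003.

March 20, 2003; April 17, 2003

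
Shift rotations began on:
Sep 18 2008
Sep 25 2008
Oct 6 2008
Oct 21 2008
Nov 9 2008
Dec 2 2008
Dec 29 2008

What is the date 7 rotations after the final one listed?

Oct 26 2009

Gaps: 7, 11, 15, 19, 23, 27 days — each gap is 4 larger than the previous one.
Next gap: 31 days. Dec 29 2008 + 31 days = Jan 29 2009.
Next gap: 35 days. Jan 29 2009 + 35 days = Mar 5 2009.
Next gap: 39 days. Mar 5 2009 + 39 days = Apr 13 2009.
Next gap: 43 days. Apr 13 2009 + 43 days = May 26 2009.
Next gap: 47 days. May 26 2009 + 47 days = Jul 12 2009.
Next gap: 51 days. Jul 12 2009 + 51 days = Sep 1 2009.
Next gap: 55 days. Sep 1 2009 + 55 days = Oct 26 2009.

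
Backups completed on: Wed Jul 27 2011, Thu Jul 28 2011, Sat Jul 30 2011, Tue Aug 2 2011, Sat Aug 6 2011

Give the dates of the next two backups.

The spacing grows by 1 each time: 1, 2, 3, 4 days.
Next gap: 5 days. Sat Aug 6 2011 + 5 days = Thu Aug 11 2011.
Next gap: 6 days. Thu Aug 11 2011 + 6 days = Wed Aug 17 2011.

Thu Aug 11 2011, Wed Aug 17 2011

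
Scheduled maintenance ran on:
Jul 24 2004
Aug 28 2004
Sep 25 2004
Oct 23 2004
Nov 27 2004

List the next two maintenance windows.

Dec 25 2004, Jan 22 2005

All dates are Saturdays, 35, 28, 28, 35 days apart.
Specifically, the 4th Saturday of each month.
4th Saturday of December 2004: Dec 25 2004.
January 2005 — 4th Saturday is Jan 22 2005.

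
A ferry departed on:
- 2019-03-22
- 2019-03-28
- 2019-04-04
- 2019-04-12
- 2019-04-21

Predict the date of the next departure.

2019-05-01

Intervals are 6, 7, 8, 9 days — an arithmetic progression with common difference 1.
Next gap: 10 days. 2019-04-21 + 10 days = 2019-05-01.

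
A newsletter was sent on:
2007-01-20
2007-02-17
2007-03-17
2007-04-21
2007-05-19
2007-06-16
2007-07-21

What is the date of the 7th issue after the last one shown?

2008-02-16

These are Saturdays at 28- or 35-day spacing (28, 28, 35, 28, 28, 35).
The pattern: 3rd Saturday of the month.
August 2007 — 3rd Saturday is 2007-08-18.
September 2007 — 3rd Saturday is 2007-09-15.
October 2007 — 3rd Saturday is 2007-10-20.
November 2007 — 3rd Saturday is 2007-11-17.
December 2007 — 3rd Saturday is 2007-12-15.
January 2008 — 3rd Saturday is 2008-01-19.
3rd Saturday of February 2008: 2008-02-16.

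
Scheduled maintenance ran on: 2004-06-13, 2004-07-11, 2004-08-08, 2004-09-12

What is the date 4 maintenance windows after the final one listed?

2005-01-09

Gaps: 28, 28, 35 days — a mix of 28 and 35. Every date is a Sunday.
Each is the 2nd Sunday of its month.
2nd Sunday of October 2004: 2004-10-10.
2nd Sunday of November 2004: 2004-11-14.
December 2004 — 2nd Sunday is 2004-12-12.
January 2005 — 2nd Sunday is 2005-01-09.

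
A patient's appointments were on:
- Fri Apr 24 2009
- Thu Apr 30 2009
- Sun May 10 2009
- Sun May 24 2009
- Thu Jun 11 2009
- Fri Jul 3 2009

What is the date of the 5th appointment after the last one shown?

Sun Dec 20 2009

The spacing grows by 4 each time: 6, 10, 14, 18, 22 days.
Next gap: 26 days. Fri Jul 3 2009 + 26 days = Wed Jul 29 2009.
Next gap: 30 days. Wed Jul 29 2009 + 30 days = Fri Aug 28 2009.
Next gap: 34 days. Fri Aug 28 2009 + 34 days = Thu Oct 1 2009.
Next gap: 38 days. Thu Oct 1 2009 + 38 days = Sun Nov 8 2009.
Next gap: 42 days. Sun Nov 8 2009 + 42 days = Sun Dec 20 2009.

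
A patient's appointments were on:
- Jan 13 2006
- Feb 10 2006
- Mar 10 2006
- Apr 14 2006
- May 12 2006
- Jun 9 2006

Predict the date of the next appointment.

Gaps: 28, 28, 35, 28, 28 days — a mix of 28 and 35. Every date is a Friday.
Each is the 2nd Friday of its month.
2nd Friday of July 2006: Jul 14 2006.

Jul 14 2006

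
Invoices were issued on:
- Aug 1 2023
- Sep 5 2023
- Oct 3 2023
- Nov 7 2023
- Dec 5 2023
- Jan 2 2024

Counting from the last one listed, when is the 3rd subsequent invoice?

Apr 2 2024

These are Tuesdays at 28- or 35-day spacing (35, 28, 35, 28, 28).
The pattern: 1st Tuesday of the month.
February 2024 — 1st Tuesday is Feb 6 2024.
1st Tuesday of March 2024: Mar 5 2024.
April 2024 — 1st Tuesday is Apr 2 2024.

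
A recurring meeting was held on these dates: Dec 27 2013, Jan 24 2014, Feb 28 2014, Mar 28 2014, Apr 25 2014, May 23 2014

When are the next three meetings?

Jun 27 2014, Jul 25 2014, Aug 22 2014

Gaps: 28, 35, 28, 28, 28 days — a mix of 28 and 35. Every date is a Friday.
Each is the 4th Friday of its month.
4th Friday of June 2014: Jun 27 2014.
July 2014 — 4th Friday is Jul 25 2014.
August 2014 — 4th Friday is Aug 22 2014.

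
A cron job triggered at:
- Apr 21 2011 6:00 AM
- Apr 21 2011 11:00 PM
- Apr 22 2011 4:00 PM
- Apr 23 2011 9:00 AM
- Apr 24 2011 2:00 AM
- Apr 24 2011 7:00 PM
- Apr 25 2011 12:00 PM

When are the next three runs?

Apr 26 2011 5:00 AM, Apr 26 2011 10:00 PM, Apr 27 2011 3:00 PM

Spacing: 17, 17, 17, 17, 17, 17 h — constant 17 h.
Apr 25 2011 12:00 PM + 17 h = Apr 26 2011 5:00 AM.
Apr 26 2011 5:00 AM + 17 h = Apr 26 2011 10:00 PM.
Apr 26 2011 10:00 PM + 17 h = Apr 27 2011 3:00 PM.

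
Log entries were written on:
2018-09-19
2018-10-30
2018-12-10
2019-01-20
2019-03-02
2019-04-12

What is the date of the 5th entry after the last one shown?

Gaps between consecutive events: 41, 41, 41, 41, 41 days — a constant 41-day interval.
2019-04-12 + 41 days = 2019-05-23.
2019-05-23 + 41 days = 2019-07-03.
2019-07-03 + 41 days = 2019-08-13.
2019-08-13 + 41 days = 2019-09-23.
2019-09-23 + 41 days = 2019-11-03.

2019-11-03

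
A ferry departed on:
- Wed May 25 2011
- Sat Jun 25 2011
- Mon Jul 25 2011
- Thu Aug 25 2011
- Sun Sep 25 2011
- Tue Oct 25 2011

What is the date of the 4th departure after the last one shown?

Sat Feb 25 2012

Gaps: 31, 30, 31, 31, 30 days — not constant. Every event is on the 25th of the month.
Pattern: the 25th of each month.
Next: November 2011 → Fri Nov 25 2011.
December 2011: Sun Dec 25 2011.
Next: January 2012 → Wed Jan 25 2012.
Next: February 2012 → Sat Feb 25 2012.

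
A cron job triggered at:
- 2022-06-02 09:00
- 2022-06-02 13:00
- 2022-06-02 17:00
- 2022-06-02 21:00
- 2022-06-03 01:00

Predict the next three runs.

The interval is a steady 4 hours (4, 4, 4, 4).
2022-06-03 01:00 + 4 h = 2022-06-03 05:00.
2022-06-03 05:00 + 4 h = 2022-06-03 09:00.
2022-06-03 09:00 + 4 h = 2022-06-03 13:00.

2022-06-03 05:00, 2022-06-03 09:00, 2022-06-03 13:00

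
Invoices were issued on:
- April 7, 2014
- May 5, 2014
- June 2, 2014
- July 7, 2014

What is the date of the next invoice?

These are Mondays at 28- or 35-day spacing (28, 28, 35).
The pattern: 1st Monday of the month.
August 2014 — 1st Monday is August 4, 2014.

August 4, 2014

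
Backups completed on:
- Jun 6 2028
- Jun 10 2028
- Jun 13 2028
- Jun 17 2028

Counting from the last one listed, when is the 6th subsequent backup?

Jul 8 2028

Every event lands on a Tuesday or Saturday (gaps cycle 4, 3, 4).
So the schedule is: every Tuesday and Saturday.
Next Tuesday: Jun 20 2028.
The following Saturday is Jun 24 2028.
Next Tuesday: Jun 27 2028.
Next Saturday: Jul 1 2028.
Next Tuesday: Jul 4 2028.
The following Saturday is Jul 8 2028.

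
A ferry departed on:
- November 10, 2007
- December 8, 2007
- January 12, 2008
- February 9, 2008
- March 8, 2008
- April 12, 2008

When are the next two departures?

May 10, 2008; June 14, 2008

All dates are Saturdays, 28, 35, 28, 28, 35 days apart.
Specifically, the 2nd Saturday of each month.
2nd Saturday of May 2008: May 10, 2008.
June 2008 — 2nd Saturday is June 14, 2008.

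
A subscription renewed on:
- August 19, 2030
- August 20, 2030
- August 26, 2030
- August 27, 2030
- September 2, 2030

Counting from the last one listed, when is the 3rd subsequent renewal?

September 10, 2030

Gaps: 1, 6, 1, 6 days — not constant, but cyclic with period 2.
The events fall on every Monday and Tuesday.
The following Tuesday is September 3, 2030.
Next Monday: September 9, 2030.
Next Tuesday: September 10, 2030.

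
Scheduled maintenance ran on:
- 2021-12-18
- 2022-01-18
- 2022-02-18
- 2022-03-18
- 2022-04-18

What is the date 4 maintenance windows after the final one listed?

2022-08-18

Each date is the 18th; the gaps (31, 31, 28, 31) track the month lengths.
The rule is the 18th of each month.
May 2022: 2022-05-18.
Next: June 2022 → 2022-06-18.
Next: July 2022 → 2022-07-18.
August 2022: 2022-08-18.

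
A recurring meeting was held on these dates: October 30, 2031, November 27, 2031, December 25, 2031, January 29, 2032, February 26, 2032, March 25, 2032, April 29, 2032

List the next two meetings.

All Thursdays; the gaps (28, 28, 35, 28, 28, 35) vary with month length.
This is the last Thursday of each month.
Last Thursday of May 2032: May 27, 2032.
June 2032 ends with Thursday June 24, 2032.

May 27, 2032; June 24, 2032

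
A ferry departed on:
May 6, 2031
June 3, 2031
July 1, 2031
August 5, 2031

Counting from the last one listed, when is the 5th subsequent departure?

Gaps: 28, 28, 35 days — a mix of 28 and 35. Every date is a Tuesday.
Each is the 1st Tuesday of its month.
September 2031 — 1st Tuesday is September 2, 2031.
1st Tuesday of October 2031: October 7, 2031.
1st Tuesday of November 2031: November 4, 2031.
December 2031 — 1st Tuesday is December 2, 2031.
January 2032 — 1st Tuesday is January 6, 2032.

January 6, 2032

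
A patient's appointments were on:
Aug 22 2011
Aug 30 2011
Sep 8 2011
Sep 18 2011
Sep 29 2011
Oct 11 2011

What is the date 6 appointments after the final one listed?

Jan 12 2012

Intervals are 8, 9, 10, 11, 12 days — an arithmetic progression with common difference 1.
Next gap: 13 days. Oct 11 2011 + 13 days = Oct 24 2011.
Next gap: 14 days. Oct 24 2011 + 14 days = Nov 7 2011.
Next gap: 15 days. Nov 7 2011 + 15 days = Nov 22 2011.
Next gap: 16 days. Nov 22 2011 + 16 days = Dec 8 2011.
Next gap: 17 days. Dec 8 2011 + 17 days = Dec 25 2011.
Next gap: 18 days. Dec 25 2011 + 18 days = Jan 12 2012.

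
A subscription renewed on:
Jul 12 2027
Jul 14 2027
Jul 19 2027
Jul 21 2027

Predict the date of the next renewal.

Gaps: 2, 5, 2 days — not constant, but cyclic with period 2.
The events fall on every Monday and Wednesday.
Next Monday: Jul 26 2027.

Jul 26 2027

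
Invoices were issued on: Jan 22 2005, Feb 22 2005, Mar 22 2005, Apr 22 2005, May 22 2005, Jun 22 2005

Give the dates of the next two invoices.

Each date is the 22nd; the gaps (31, 28, 31, 30, 31) track the month lengths.
The rule is the 22nd of each month.
Next: July 2005 → Jul 22 2005.
August 2005: Aug 22 2005.

Jul 22 2005, Aug 22 2005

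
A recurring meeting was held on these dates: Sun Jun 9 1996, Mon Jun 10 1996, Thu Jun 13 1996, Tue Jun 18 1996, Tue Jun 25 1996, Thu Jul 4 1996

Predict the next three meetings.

Mon Jul 15 1996, Sun Jul 28 1996, Mon Aug 12 1996

Intervals are 1, 3, 5, 7, 9 days — an arithmetic progression with common difference 2.
Next gap: 11 days. Thu Jul 4 1996 + 11 days = Mon Jul 15 1996.
Next gap: 13 days. Mon Jul 15 1996 + 13 days = Sun Jul 28 1996.
Next gap: 15 days. Sun Jul 28 1996 + 15 days = Mon Aug 12 1996.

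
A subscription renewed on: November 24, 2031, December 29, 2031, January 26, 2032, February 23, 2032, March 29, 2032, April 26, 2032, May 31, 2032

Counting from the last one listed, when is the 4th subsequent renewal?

Every date is a Monday; gaps 35, 28, 28, 35, 28, 35 days.
Each is the last Monday of its month (at least one falls on the 29th or later, ruling out '4th Monday').
June 2032 ends with Monday June 28, 2032.
Last Monday of July 2032: July 26, 2032.
August 2032 ends with Monday August 30, 2032.
September 2032 ends with Monday September 27, 2032.

September 27, 2032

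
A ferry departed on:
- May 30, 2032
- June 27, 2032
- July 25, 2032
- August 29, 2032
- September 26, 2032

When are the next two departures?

October 31, 2032; November 28, 2032

These are Sundays with 28, 28, 35, 28-day gaps.
Each is the final Sunday of its month — May 30, 2032 is past the 28th, so '4th Sunday' doesn't fit.
October 2032 ends with Sunday October 31, 2032.
November 2032 ends with Sunday November 28, 2032.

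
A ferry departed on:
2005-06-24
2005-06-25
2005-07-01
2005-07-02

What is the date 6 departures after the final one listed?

Gaps: 1, 6, 1 days — not constant, but cyclic with period 2.
The events fall on every Friday and Saturday.
The following Friday is 2005-07-08.
The following Saturday is 2005-07-09.
The following Friday is 2005-07-15.
Next Saturday: 2005-07-16.
The following Friday is 2005-07-22.
The following Saturday is 2005-07-23.

2005-07-23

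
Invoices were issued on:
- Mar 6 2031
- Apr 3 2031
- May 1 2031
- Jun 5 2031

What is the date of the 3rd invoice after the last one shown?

Sep 4 2031

These are Thursdays at 28- or 35-day spacing (28, 28, 35).
The pattern: 1st Thursday of the month.
1st Thursday of July 2031: Jul 3 2031.
August 2031 — 1st Thursday is Aug 7 2031.
September 2031 — 1st Thursday is Sep 4 2031.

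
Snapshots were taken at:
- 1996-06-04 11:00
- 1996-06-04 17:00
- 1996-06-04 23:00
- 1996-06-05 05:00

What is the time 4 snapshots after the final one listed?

1996-06-06 05:00

The interval is a steady 6 hours (6, 6, 6).
1996-06-05 05:00 + 6 h = 1996-06-05 11:00.
1996-06-05 11:00 + 6 h = 1996-06-05 17:00.
1996-06-05 17:00 + 6 h = 1996-06-05 23:00.
1996-06-05 23:00 + 6 h = 1996-06-06 05:00.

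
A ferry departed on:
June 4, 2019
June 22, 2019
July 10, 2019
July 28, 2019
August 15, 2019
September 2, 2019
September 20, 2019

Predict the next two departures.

October 8, 2019; October 26, 2019

Every event comes 18 days after the last (18, 18, 18, 18, 18, 18).
September 20, 2019 + 18 days = October 8, 2019.
October 8, 2019 + 18 days = October 26, 2019.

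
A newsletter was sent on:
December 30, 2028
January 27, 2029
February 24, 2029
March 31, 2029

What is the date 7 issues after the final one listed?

All Saturdays; the gaps (28, 28, 35) vary with month length.
This is the last Saturday of each month.
April 2029 ends with Saturday April 28, 2029.
Last Saturday of May 2029: May 26, 2029.
June 2029 ends with Saturday June 30, 2029.
Last Saturday of July 2029: July 28, 2029.
August 2029 ends with Saturday August 25, 2029.
Last Saturday of September 2029: September 29, 2029.
Last Saturday of October 2029: October 27, 2029.

October 27, 2029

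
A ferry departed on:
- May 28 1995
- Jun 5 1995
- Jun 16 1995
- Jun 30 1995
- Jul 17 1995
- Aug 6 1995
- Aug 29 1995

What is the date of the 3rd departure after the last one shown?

Nov 24 1995

Intervals are 8, 11, 14, 17, 20, 23 days — an arithmetic progression with common difference 3.
Next gap: 26 days. Aug 29 1995 + 26 days = Sep 24 1995.
Next gap: 29 days. Sep 24 1995 + 29 days = Oct 23 1995.
Next gap: 32 days. Oct 23 1995 + 32 days = Nov 24 1995.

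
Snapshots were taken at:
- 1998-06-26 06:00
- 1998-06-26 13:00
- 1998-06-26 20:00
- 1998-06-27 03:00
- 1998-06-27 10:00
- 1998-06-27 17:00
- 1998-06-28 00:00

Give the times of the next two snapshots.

The interval is a steady 7 hours (7, 7, 7, 7, 7, 7).
1998-06-28 00:00 + 7 h = 1998-06-28 07:00.
1998-06-28 07:00 + 7 h = 1998-06-28 14:00.

1998-06-28 07:00, 1998-06-28 14:00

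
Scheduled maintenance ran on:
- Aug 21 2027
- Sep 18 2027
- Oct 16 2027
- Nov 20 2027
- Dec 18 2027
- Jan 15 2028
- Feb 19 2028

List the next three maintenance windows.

Mar 18 2028, Apr 15 2028, May 20 2028

All dates are Saturdays, 28, 28, 35, 28, 28, 35 days apart.
Specifically, the 3rd Saturday of each month.
3rd Saturday of March 2028: Mar 18 2028.
April 2028 — 3rd Saturday is Apr 15 2028.
3rd Saturday of May 2028: May 20 2028.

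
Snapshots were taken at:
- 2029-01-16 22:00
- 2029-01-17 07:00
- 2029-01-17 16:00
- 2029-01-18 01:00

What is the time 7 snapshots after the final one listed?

Spacing: 9, 9, 9 h — constant 9 h.
2029-01-18 01:00 + 9 h = 2029-01-18 10:00.
2029-01-18 10:00 + 9 h = 2029-01-18 19:00.
2029-01-18 19:00 + 9 h = 2029-01-19 04:00.
2029-01-19 04:00 + 9 h = 2029-01-19 13:00.
2029-01-19 13:00 + 9 h = 2029-01-19 22:00.
2029-01-19 22:00 + 9 h = 2029-01-20 07:00.
2029-01-20 07:00 + 9 h = 2029-01-20 16:00.

2029-01-20 16:00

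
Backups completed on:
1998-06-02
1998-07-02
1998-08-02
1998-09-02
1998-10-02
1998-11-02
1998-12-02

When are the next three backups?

1999-01-02, 1999-02-02, 1999-03-02

The day-of-month is always 2 (30, 31, 31, 30, 31, 30 days between events).
So this recurs on the 2nd of each month.
January 1999: 1999-01-02.
Next: February 1999 → 1999-02-02.
March 1999: 1999-03-02.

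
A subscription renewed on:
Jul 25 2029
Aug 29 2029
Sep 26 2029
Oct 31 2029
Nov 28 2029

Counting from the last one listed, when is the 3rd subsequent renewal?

Feb 27 2030

Every date is a Wednesday; gaps 35, 28, 35, 28 days.
Each is the last Wednesday of its month (at least one falls on the 29th or later, ruling out '4th Wednesday').
December 2029 ends with Wednesday Dec 26 2029.
Last Wednesday of January 2030: Jan 30 2030.
February 2030 ends with Wednesday Feb 27 2030.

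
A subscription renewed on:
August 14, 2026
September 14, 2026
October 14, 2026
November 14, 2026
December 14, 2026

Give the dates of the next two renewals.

January 14, 2027; February 14, 2027

The day-of-month is always 14 (31, 30, 31, 30 days between events).
So this recurs on the 14th of each month.
Next: January 2027 → January 14, 2027.
February 2027: February 14, 2027.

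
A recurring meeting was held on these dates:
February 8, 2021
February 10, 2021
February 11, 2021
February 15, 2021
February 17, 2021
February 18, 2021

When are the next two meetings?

Every event lands on a Monday or Wednesday or Thursday (gaps cycle 2, 1, 4, 2, 1).
So the schedule is: every Monday, Wednesday and Thursday.
Next Monday: February 22, 2021.
Next Wednesday: February 24, 2021.

February 22, 2021; February 24, 2021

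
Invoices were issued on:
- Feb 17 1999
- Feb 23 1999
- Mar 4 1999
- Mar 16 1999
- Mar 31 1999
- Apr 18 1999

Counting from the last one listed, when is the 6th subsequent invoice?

The spacing grows by 3 each time: 6, 9, 12, 15, 18 days.
Next gap: 21 days. Apr 18 1999 + 21 days = May 9 1999.
Next gap: 24 days. May 9 1999 + 24 days = Jun 2 1999.
Next gap: 27 days. Jun 2 1999 + 27 days = Jun 29 1999.
Next gap: 30 days. Jun 29 1999 + 30 days = Jul 29 1999.
Next gap: 33 days. Jul 29 1999 + 33 days = Aug 31 1999.
Next gap: 36 days. Aug 31 1999 + 36 days = Oct 6 1999.

Oct 6 1999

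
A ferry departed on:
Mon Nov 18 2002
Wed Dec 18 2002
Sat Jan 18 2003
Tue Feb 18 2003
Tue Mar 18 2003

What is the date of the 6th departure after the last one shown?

Each date is the 18th; the gaps (30, 31, 31, 28) track the month lengths.
The rule is the 18th of each month.
April 2003: Fri Apr 18 2003.
May 2003: Sun May 18 2003.
Next: June 2003 → Wed Jun 18 2003.
July 2003: Fri Jul 18 2003.
August 2003: Mon Aug 18 2003.
September 2003: Thu Sep 18 2003.

Thu Sep 18 2003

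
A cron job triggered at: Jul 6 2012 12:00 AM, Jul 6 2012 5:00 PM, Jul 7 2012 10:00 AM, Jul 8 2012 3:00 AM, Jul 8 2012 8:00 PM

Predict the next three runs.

Gaps: 17, 17, 17, 17 hours — each event is 17 hours after the previous one.
Jul 8 2012 8:00 PM + 17 h = Jul 9 2012 1:00 PM.
Jul 9 2012 1:00 PM + 17 h = Jul 10 2012 6:00 AM.
Jul 10 2012 6:00 AM + 17 h = Jul 10 2012 11:00 PM.

Jul 9 2012 1:00 PM, Jul 10 2012 6:00 AM, Jul 10 2012 11:00 PM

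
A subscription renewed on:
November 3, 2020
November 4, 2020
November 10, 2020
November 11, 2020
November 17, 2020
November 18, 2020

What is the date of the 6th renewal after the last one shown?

December 9, 2020

Every event lands on a Tuesday or Wednesday (gaps cycle 1, 6, 1, 6, 1).
So the schedule is: every Tuesday and Wednesday.
Next Tuesday: November 24, 2020.
The following Wednesday is November 25, 2020.
The following Tuesday is December 1, 2020.
The following Wednesday is December 2, 2020.
The following Tuesday is December 8, 2020.
Next Wednesday: December 9, 2020.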